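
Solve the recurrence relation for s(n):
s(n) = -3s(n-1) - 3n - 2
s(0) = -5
First-order linear with linear forcing.
Homogeneous solution: s_h(n) = A·(-3)^n.
Try particular s_p(n) = pn + q. Substituting:
  pn + q = -3(p(n-1) + q) - 3n - 2.
Matching the n-coefficient: p = -3p - 3 ⇒ p = - \frac{3}{4}.
Matching constants: q = 3p - 3q - 2 ⇒ q = - \frac{17}{16}.
General: s(n) = A·(-3)^n - \frac{3 n}{4} - \frac{17}{16}.
Apply s(0) = -5: A - \frac{17}{16} = -5 ⇒ A = - \frac{63}{16}.
So s(n) = - \frac{63 \left(-3\right)^{n}}{16} - \frac{3 n}{4} - \frac{17}{16}.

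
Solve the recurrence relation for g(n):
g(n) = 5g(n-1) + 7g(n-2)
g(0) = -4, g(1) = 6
Characteristic equation: x² - 5x - 7 = 0.
Discriminant Δ = (5)² + 4·(7) = 53.
Roots r₁,₂ = (5 ± √53)/2, so r₁ = \frac{5}{2} + \frac{\sqrt{53}}{2}, r₂ = \frac{5}{2} - \frac{\sqrt{53}}{2}.
General solution: g(n) = A·r₁^n + B·r₂^n.
From the initial conditions, A + B = -4 and r₁A + r₂B = 6.
Since r₁ - r₂ = √53: A = (6 - (-4)r₂)/√53 = -2 + \frac{16 \sqrt{53}}{53}, and B = -4 - A = - \frac{16 \sqrt{53}}{53} - 2.
So g(n) = \left(-2 + \frac{16 \sqrt{53}}{53}\right)\left(\frac{5}{2} + \frac{\sqrt{53}}{2}\right)^n + \left(- \frac{16 \sqrt{53}}{53} - 2\right)\left(\frac{5}{2} - \frac{\sqrt{53}}{2}\right)^n.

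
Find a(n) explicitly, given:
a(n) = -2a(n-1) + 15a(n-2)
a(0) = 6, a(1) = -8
Characteristic equation: x² + 2x - 15 = 0, which factors as (x - (-5))(x - (3)) = 0.
Roots r₁ = -5, r₂ = 3 (distinct).
General solution: a(n) = A·(-5)^n + B·(3)^n.
From a(0) = 6: A + B = 6.
From a(1) = -8: -5A + 3B = -8.
Solving: A = \frac{13}{4}, B = \frac{11}{4}.
So a(n) = \frac{13 \left(-5\right)^{n}}{4} + \frac{11 \cdot 3^{n}}{4}.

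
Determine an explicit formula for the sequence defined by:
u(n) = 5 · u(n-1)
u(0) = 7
Pure geometric recurrence with ratio 5.
By induction u(n) = u(0) · (5)^n = 7 \cdot 5^{n}.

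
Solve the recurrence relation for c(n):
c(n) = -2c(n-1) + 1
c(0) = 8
First-order linear non-homogeneous.
Homogeneous solution: c_h(n) = A·(-2)^n.
Try constant particular solution c_p = K: K = -2K + 1 ⇒ K = \frac{1}{3}.
General: c(n) = A·(-2)^n + \frac{1}{3}.
Apply c(0) = 8: A + \frac{1}{3} = 8 ⇒ A = \frac{23}{3}.
So c(n) = \frac{23 \left(-2\right)^{n}}{3} + \frac{1}{3}.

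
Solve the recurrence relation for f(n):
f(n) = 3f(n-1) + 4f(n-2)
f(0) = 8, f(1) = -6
Characteristic equation: x² - 3x - 4 = 0, which factors as (x - (-1))(x - (4)) = 0.
Roots r₁ = -1, r₂ = 4 (distinct).
General solution: f(n) = A·(-1)^n + B·(4)^n.
From f(0) = 8: A + B = 8.
From f(1) = -6: -A + 4B = -6.
Solving: A = \frac{38}{5}, B = \frac{2}{5}.
So f(n) = \frac{38 \left(-1\right)^{n}}{5} + \frac{2 \cdot 4^{n}}{5}.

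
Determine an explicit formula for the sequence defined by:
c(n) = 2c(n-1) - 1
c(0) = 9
First-order linear non-homogeneous.
Homogeneous solution: c_h(n) = A·(2)^n.
Try constant particular solution c_p = K: K = 2K - 1 ⇒ K = 1.
General: c(n) = A·(2)^n + 1.
Apply c(0) = 9: A + 1 = 9 ⇒ A = 8.
So c(n) = 8 \cdot 2^{n} + 1.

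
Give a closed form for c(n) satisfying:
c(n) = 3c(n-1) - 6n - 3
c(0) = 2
First-order linear with linear forcing.
Homogeneous solution: c_h(n) = A·(3)^n.
Try particular c_p(n) = pn + q. Substituting:
  pn + q = 3(p(n-1) + q) - 6n - 3.
Matching the n-coefficient: p = 3p - 6 ⇒ p = 3.
Matching constants: q = -3p + 3q - 3 ⇒ q = 6.
General: c(n) = A·(3)^n + 3 n + 6.
Apply c(0) = 2: A + 6 = 2 ⇒ A = -4.
So c(n) = - 4 \cdot 3^{n} + 3 n + 6.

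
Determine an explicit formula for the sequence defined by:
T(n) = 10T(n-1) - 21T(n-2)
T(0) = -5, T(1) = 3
Characteristic equation: x² - 10x + 21 = 0, which factors as (x - (7))(x - (3)) = 0.
Roots r₁ = 7, r₂ = 3 (distinct).
General solution: T(n) = A·(7)^n + B·(3)^n.
From T(0) = -5: A + B = -5.
From T(1) = 3: 7A + 3B = 3.
Solving: A = \frac{9}{2}, B = - \frac{19}{2}.
So T(n) = - \frac{19 \cdot 3^{n}}{2} + \frac{9 \cdot 7^{n}}{2}.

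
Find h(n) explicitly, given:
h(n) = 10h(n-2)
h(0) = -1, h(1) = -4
Characteristic equation: x² - 10 = 0.
Discriminant Δ = (0)² + 4·(10) = 40.
Roots r₁,₂ = (0 ± √40)/2, so r₁ = \sqrt{10}, r₂ = - \sqrt{10}.
General solution: h(n) = A·r₁^n + B·r₂^n.
From the initial conditions, A + B = -1 and r₁A + r₂B = -4.
Since r₁ - r₂ = √40: A = (-4 - (-1)r₂)/√40 = - \frac{\sqrt{10}}{5} - \frac{1}{2}, and B = -1 - A = - \frac{1}{2} + \frac{\sqrt{10}}{5}.
So h(n) = \left(- \frac{\sqrt{10}}{5} - \frac{1}{2}\right)\left(\sqrt{10}\right)^n + \left(- \frac{1}{2} + \frac{\sqrt{10}}{5}\right)\left(- \sqrt{10}\right)^n.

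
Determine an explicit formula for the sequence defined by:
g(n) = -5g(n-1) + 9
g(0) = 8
First-order linear non-homogeneous.
Homogeneous solution: g_h(n) = A·(-5)^n.
Try constant particular solution g_p = K: K = -5K + 9 ⇒ K = \frac{3}{2}.
General: g(n) = A·(-5)^n + \frac{3}{2}.
Apply g(0) = 8: A + \frac{3}{2} = 8 ⇒ A = \frac{13}{2}.
So g(n) = \frac{13 \left(-5\right)^{n}}{2} + \frac{3}{2}.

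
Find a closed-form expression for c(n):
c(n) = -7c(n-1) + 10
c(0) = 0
First-order linear non-homogeneous.
Homogeneous solution: c_h(n) = A·(-7)^n.
Try constant particular solution c_p = K: K = -7K + 10 ⇒ K = \frac{5}{4}.
General: c(n) = A·(-7)^n + \frac{5}{4}.
Apply c(0) = 0: A + \frac{5}{4} = 0 ⇒ A = - \frac{5}{4}.
So c(n) = \frac{5}{4} - \frac{5 \left(-7\right)^{n}}{4}.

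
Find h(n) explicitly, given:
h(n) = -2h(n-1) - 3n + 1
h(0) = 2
First-order linear with linear forcing.
Homogeneous solution: h_h(n) = A·(-2)^n.
Try particular h_p(n) = pn + q. Substituting:
  pn + q = -2(p(n-1) + q) - 3n + 1.
Matching the n-coefficient: p = -2p - 3 ⇒ p = -1.
Matching constants: q = 2p - 2q + 1 ⇒ q = - \frac{1}{3}.
General: h(n) = A·(-2)^n - n - \frac{1}{3}.
Apply h(0) = 2: A - \frac{1}{3} = 2 ⇒ A = \frac{7}{3}.
So h(n) = \frac{7 \left(-2\right)^{n}}{3} - n - \frac{1}{3}.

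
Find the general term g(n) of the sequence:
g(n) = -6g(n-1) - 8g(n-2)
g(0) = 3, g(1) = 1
Characteristic equation: x² + 6x + 8 = 0, which factors as (x - (-2))(x - (-4)) = 0.
Roots r₁ = -2, r₂ = -4 (distinct).
General solution: g(n) = A·(-2)^n + B·(-4)^n.
From g(0) = 3: A + B = 3.
From g(1) = 1: -2A - 4B = 1.
Solving: A = \frac{13}{2}, B = - \frac{7}{2}.
So g(n) = \frac{13 \left(-2\right)^{n}}{2} - \frac{7 \left(-4\right)^{n}}{2}.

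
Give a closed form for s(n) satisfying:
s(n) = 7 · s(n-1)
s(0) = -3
Pure geometric recurrence with ratio 7.
By induction s(n) = s(0) · (7)^n = - 3 \cdot 7^{n}.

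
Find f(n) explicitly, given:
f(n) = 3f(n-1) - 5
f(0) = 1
First-order linear non-homogeneous.
Homogeneous solution: f_h(n) = A·(3)^n.
Try constant particular solution f_p = K: K = 3K - 5 ⇒ K = \frac{5}{2}.
General: f(n) = A·(3)^n + \frac{5}{2}.
Apply f(0) = 1: A + \frac{5}{2} = 1 ⇒ A = - \frac{3}{2}.
So f(n) = \frac{5}{2} - \frac{3 \cdot 3^{n}}{2}.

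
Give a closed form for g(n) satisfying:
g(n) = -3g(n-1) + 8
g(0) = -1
First-order linear non-homogeneous.
Homogeneous solution: g_h(n) = A·(-3)^n.
Try constant particular solution g_p = K: K = -3K + 8 ⇒ K = 2.
General: g(n) = A·(-3)^n + 2.
Apply g(0) = -1: A + 2 = -1 ⇒ A = -3.
So g(n) = 2 - 3 \left(-3\right)^{n}.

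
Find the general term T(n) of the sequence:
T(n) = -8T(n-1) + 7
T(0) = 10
First-order linear non-homogeneous.
Homogeneous solution: T_h(n) = A·(-8)^n.
Try constant particular solution T_p = K: K = -8K + 7 ⇒ K = \frac{7}{9}.
General: T(n) = A·(-8)^n + \frac{7}{9}.
Apply T(0) = 10: A + \frac{7}{9} = 10 ⇒ A = \frac{83}{9}.
So T(n) = \frac{83 \left(-8\right)^{n}}{9} + \frac{7}{9}.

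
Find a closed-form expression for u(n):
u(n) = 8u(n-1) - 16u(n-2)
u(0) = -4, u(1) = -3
Characteristic equation: x² - 8x + 16 = 0, which is (x - (4))².
Repeated root r = 4.
General solution: u(n) = (A + Bn)·(4)^n.
From u(0) = -4: A = -4.
From u(1) = -3: (A + B)·(4) = -3 ⇒ B = \frac{13}{4}.
So u(n) = \left(\frac{13 n}{4} - 4\right) \cdot (4)^n.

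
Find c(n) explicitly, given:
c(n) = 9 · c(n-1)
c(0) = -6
Pure geometric recurrence with ratio 9.
By induction c(n) = c(0) · (9)^n = - 6 \cdot 9^{n}.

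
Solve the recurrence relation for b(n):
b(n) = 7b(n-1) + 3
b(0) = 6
First-order linear non-homogeneous.
Homogeneous solution: b_h(n) = A·(7)^n.
Try constant particular solution b_p = K: K = 7K + 3 ⇒ K = - \frac{1}{2}.
General: b(n) = A·(7)^n - \frac{1}{2}.
Apply b(0) = 6: A - \frac{1}{2} = 6 ⇒ A = \frac{13}{2}.
So b(n) = \frac{13 \cdot 7^{n}}{2} - \frac{1}{2}.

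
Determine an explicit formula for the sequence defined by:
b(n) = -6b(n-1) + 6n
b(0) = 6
First-order linear with linear forcing.
Homogeneous solution: b_h(n) = A·(-6)^n.
Try particular b_p(n) = pn + q. Substituting:
  pn + q = -6(p(n-1) + q) + 6n.
Matching the n-coefficient: p = -6p + 6 ⇒ p = \frac{6}{7}.
Matching constants: q = 6p - 6q ⇒ q = \frac{36}{49}.
General: b(n) = A·(-6)^n + \frac{6 n}{7} + \frac{36}{49}.
Apply b(0) = 6: A + \frac{36}{49} = 6 ⇒ A = \frac{258}{49}.
So b(n) = \frac{258 \left(-6\right)^{n}}{49} + \frac{6 n}{7} + \frac{36}{49}.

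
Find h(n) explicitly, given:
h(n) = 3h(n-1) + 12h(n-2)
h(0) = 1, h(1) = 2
Characteristic equation: x² - 3x - 12 = 0.
Discriminant Δ = (3)² + 4·(12) = 57.
Roots r₁,₂ = (3 ± √57)/2, so r₁ = \frac{3}{2} + \frac{\sqrt{57}}{2}, r₂ = \frac{3}{2} - \frac{\sqrt{57}}{2}.
General solution: h(n) = A·r₁^n + B·r₂^n.
From the initial conditions, A + B = 1 and r₁A + r₂B = 2.
Since r₁ - r₂ = √57: A = (2 - (1)r₂)/√57 = \frac{\sqrt{57}}{114} + \frac{1}{2}, and B = 1 - A = \frac{1}{2} - \frac{\sqrt{57}}{114}.
So h(n) = \left(\frac{\sqrt{57}}{114} + \frac{1}{2}\right)\left(\frac{3}{2} + \frac{\sqrt{57}}{2}\right)^n + \left(\frac{1}{2} - \frac{\sqrt{57}}{114}\right)\left(\frac{3}{2} - \frac{\sqrt{57}}{2}\right)^n.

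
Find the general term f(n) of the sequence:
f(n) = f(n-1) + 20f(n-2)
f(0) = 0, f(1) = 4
Characteristic equation: x² - x - 20 = 0, which factors as (x - (-4))(x - (5)) = 0.
Roots r₁ = -4, r₂ = 5 (distinct).
General solution: f(n) = A·(-4)^n + B·(5)^n.
From f(0) = 0: A + B = 0.
From f(1) = 4: -4A + 5B = 4.
Solving: A = - \frac{4}{9}, B = \frac{4}{9}.
So f(n) = - \frac{4 \left(-4\right)^{n}}{9} + \frac{4 \cdot 5^{n}}{9}.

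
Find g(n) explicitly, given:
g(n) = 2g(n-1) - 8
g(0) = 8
First-order linear non-homogeneous.
Homogeneous solution: g_h(n) = A·(2)^n.
Try constant particular solution g_p = K: K = 2K - 8 ⇒ K = 8.
General: g(n) = A·(2)^n + 8.
Apply g(0) = 8: A + 8 = 8 ⇒ A = 0.
So g(n) = 8.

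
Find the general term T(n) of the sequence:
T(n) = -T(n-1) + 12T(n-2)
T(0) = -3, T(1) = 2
Characteristic equation: x² + x - 12 = 0, which factors as (x - (3))(x - (-4)) = 0.
Roots r₁ = 3, r₂ = -4 (distinct).
General solution: T(n) = A·(3)^n + B·(-4)^n.
From T(0) = -3: A + B = -3.
From T(1) = 2: 3A - 4B = 2.
Solving: A = - \frac{10}{7}, B = - \frac{11}{7}.
So T(n) = - \frac{11 \left(-4\right)^{n}}{7} - \frac{10 \cdot 3^{n}}{7}.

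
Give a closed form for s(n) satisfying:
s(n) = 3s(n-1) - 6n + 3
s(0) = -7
First-order linear with linear forcing.
Homogeneous solution: s_h(n) = A·(3)^n.
Try particular s_p(n) = pn + q. Substituting:
  pn + q = 3(p(n-1) + q) - 6n + 3.
Matching the n-coefficient: p = 3p - 6 ⇒ p = 3.
Matching constants: q = -3p + 3q + 3 ⇒ q = 3.
General: s(n) = A·(3)^n + 3 n + 3.
Apply s(0) = -7: A + 3 = -7 ⇒ A = -10.
So s(n) = - 10 \cdot 3^{n} + 3 n + 3.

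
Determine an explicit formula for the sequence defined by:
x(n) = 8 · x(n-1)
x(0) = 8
Pure geometric recurrence with ratio 8.
By induction x(n) = x(0) · (8)^n = 8 \cdot 8^{n}.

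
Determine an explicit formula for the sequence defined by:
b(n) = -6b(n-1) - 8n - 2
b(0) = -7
First-order linear with linear forcing.
Homogeneous solution: b_h(n) = A·(-6)^n.
Try particular b_p(n) = pn + q. Substituting:
  pn + q = -6(p(n-1) + q) - 8n - 2.
Matching the n-coefficient: p = -6p - 8 ⇒ p = - \frac{8}{7}.
Matching constants: q = 6p - 6q - 2 ⇒ q = - \frac{62}{49}.
General: b(n) = A·(-6)^n - \frac{8 n}{7} - \frac{62}{49}.
Apply b(0) = -7: A - \frac{62}{49} = -7 ⇒ A = - \frac{281}{49}.
So b(n) = - \frac{281 \left(-6\right)^{n}}{49} - \frac{8 n}{7} - \frac{62}{49}.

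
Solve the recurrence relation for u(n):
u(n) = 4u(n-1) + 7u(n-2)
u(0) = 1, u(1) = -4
Characteristic equation: x² - 4x - 7 = 0.
Discriminant Δ = (4)² + 4·(7) = 44.
Roots r₁,₂ = (4 ± √44)/2, so r₁ = 2 + \sqrt{11}, r₂ = 2 - \sqrt{11}.
General solution: u(n) = A·r₁^n + B·r₂^n.
From the initial conditions, A + B = 1 and r₁A + r₂B = -4.
Since r₁ - r₂ = √44: A = (-4 - (1)r₂)/√44 = \frac{1}{2} - \frac{3 \sqrt{11}}{11}, and B = 1 - A = \frac{1}{2} + \frac{3 \sqrt{11}}{11}.
So u(n) = \left(\frac{1}{2} - \frac{3 \sqrt{11}}{11}\right)\left(2 + \sqrt{11}\right)^n + \left(\frac{1}{2} + \frac{3 \sqrt{11}}{11}\right)\left(2 - \sqrt{11}\right)^n.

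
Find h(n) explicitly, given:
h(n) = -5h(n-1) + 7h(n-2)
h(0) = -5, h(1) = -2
Characteristic equation: x² + 5x - 7 = 0.
Discriminant Δ = (-5)² + 4·(7) = 53.
Roots r₁,₂ = (-5 ± √53)/2, so r₁ = - \frac{5}{2} + \frac{\sqrt{53}}{2}, r₂ = - \frac{\sqrt{53}}{2} - \frac{5}{2}.
General solution: h(n) = A·r₁^n + B·r₂^n.
From the initial conditions, A + B = -5 and r₁A + r₂B = -2.
Since r₁ - r₂ = √53: A = (-2 - (-5)r₂)/√53 = - \frac{5}{2} - \frac{29 \sqrt{53}}{106}, and B = -5 - A = - \frac{5}{2} + \frac{29 \sqrt{53}}{106}.
So h(n) = \left(- \frac{5}{2} - \frac{29 \sqrt{53}}{106}\right)\left(- \frac{5}{2} + \frac{\sqrt{53}}{2}\right)^n + \left(- \frac{5}{2} + \frac{29 \sqrt{53}}{106}\right)\left(- \frac{\sqrt{53}}{2} - \frac{5}{2}\right)^n.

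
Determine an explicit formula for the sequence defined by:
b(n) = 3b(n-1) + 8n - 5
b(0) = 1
First-order linear with linear forcing.
Homogeneous solution: b_h(n) = A·(3)^n.
Try particular b_p(n) = pn + q. Substituting:
  pn + q = 3(p(n-1) + q) + 8n - 5.
Matching the n-coefficient: p = 3p + 8 ⇒ p = -4.
Matching constants: q = -3p + 3q - 5 ⇒ q = - \frac{7}{2}.
General: b(n) = A·(3)^n - 4 n - \frac{7}{2}.
Apply b(0) = 1: A - \frac{7}{2} = 1 ⇒ A = \frac{9}{2}.
So b(n) = \frac{9 \cdot 3^{n}}{2} - 4 n - \frac{7}{2}.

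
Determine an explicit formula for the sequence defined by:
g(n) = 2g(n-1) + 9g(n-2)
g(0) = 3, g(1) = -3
Characteristic equation: x² - 2x - 9 = 0.
Discriminant Δ = (2)² + 4·(9) = 40.
Roots r₁,₂ = (2 ± √40)/2, so r₁ = 1 + \sqrt{10}, r₂ = 1 - \sqrt{10}.
General solution: g(n) = A·r₁^n + B·r₂^n.
From the initial conditions, A + B = 3 and r₁A + r₂B = -3.
Since r₁ - r₂ = √40: A = (-3 - (3)r₂)/√40 = \frac{3}{2} - \frac{3 \sqrt{10}}{10}, and B = 3 - A = \frac{3 \sqrt{10}}{10} + \frac{3}{2}.
So g(n) = \left(\frac{3}{2} - \frac{3 \sqrt{10}}{10}\right)\left(1 + \sqrt{10}\right)^n + \left(\frac{3 \sqrt{10}}{10} + \frac{3}{2}\right)\left(1 - \sqrt{10}\right)^n.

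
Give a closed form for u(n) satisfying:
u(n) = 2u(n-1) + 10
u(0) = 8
First-order linear non-homogeneous.
Homogeneous solution: u_h(n) = A·(2)^n.
Try constant particular solution u_p = K: K = 2K + 10 ⇒ K = -10.
General: u(n) = A·(2)^n - 10.
Apply u(0) = 8: A - 10 = 8 ⇒ A = 18.
So u(n) = 18 \cdot 2^{n} - 10.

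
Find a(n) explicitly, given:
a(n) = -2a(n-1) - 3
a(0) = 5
First-order linear non-homogeneous.
Homogeneous solution: a_h(n) = A·(-2)^n.
Try constant particular solution a_p = K: K = -2K - 3 ⇒ K = -1.
General: a(n) = A·(-2)^n - 1.
Apply a(0) = 5: A - 1 = 5 ⇒ A = 6.
So a(n) = 6 \left(-2\right)^{n} - 1.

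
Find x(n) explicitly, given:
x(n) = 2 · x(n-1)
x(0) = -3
Pure geometric recurrence with ratio 2.
By induction x(n) = x(0) · (2)^n = - 3 \cdot 2^{n}.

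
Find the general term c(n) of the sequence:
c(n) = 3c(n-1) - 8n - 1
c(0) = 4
First-order linear with linear forcing.
Homogeneous solution: c_h(n) = A·(3)^n.
Try particular c_p(n) = pn + q. Substituting:
  pn + q = 3(p(n-1) + q) - 8n - 1.
Matching the n-coefficient: p = 3p - 8 ⇒ p = 4.
Matching constants: q = -3p + 3q - 1 ⇒ q = \frac{13}{2}.
General: c(n) = A·(3)^n + 4 n + \frac{13}{2}.
Apply c(0) = 4: A + \frac{13}{2} = 4 ⇒ A = - \frac{5}{2}.
So c(n) = - \frac{5 \cdot 3^{n}}{2} + 4 n + \frac{13}{2}.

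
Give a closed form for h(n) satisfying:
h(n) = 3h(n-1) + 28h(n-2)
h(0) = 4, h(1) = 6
Characteristic equation: x² - 3x - 28 = 0, which factors as (x - (7))(x - (-4)) = 0.
Roots r₁ = 7, r₂ = -4 (distinct).
General solution: h(n) = A·(7)^n + B·(-4)^n.
From h(0) = 4: A + B = 4.
From h(1) = 6: 7A - 4B = 6.
Solving: A = 2, B = 2.
So h(n) = 2 \left(-4\right)^{n} + 2 \cdot 7^{n}.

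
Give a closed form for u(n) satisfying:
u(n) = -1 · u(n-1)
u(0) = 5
Pure geometric recurrence with ratio -1.
By induction u(n) = u(0) · (-1)^n = 5 \left(-1\right)^{n}.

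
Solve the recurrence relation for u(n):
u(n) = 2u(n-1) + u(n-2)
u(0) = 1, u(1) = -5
Characteristic equation: x² - 2x - 1 = 0.
Discriminant Δ = (2)² + 4·(1) = 8.
Roots r₁,₂ = (2 ± √8)/2, so r₁ = 1 + \sqrt{2}, r₂ = 1 - \sqrt{2}.
General solution: u(n) = A·r₁^n + B·r₂^n.
From the initial conditions, A + B = 1 and r₁A + r₂B = -5.
Since r₁ - r₂ = √8: A = (-5 - (1)r₂)/√8 = \frac{1}{2} - \frac{3 \sqrt{2}}{2}, and B = 1 - A = \frac{1}{2} + \frac{3 \sqrt{2}}{2}.
So u(n) = \left(\frac{1}{2} - \frac{3 \sqrt{2}}{2}\right)\left(1 + \sqrt{2}\right)^n + \left(\frac{1}{2} + \frac{3 \sqrt{2}}{2}\right)\left(1 - \sqrt{2}\right)^n.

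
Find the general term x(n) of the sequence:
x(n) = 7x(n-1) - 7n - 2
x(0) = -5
First-order linear with linear forcing.
Homogeneous solution: x_h(n) = A·(7)^n.
Try particular x_p(n) = pn + q. Substituting:
  pn + q = 7(p(n-1) + q) - 7n - 2.
Matching the n-coefficient: p = 7p - 7 ⇒ p = \frac{7}{6}.
Matching constants: q = -7p + 7q - 2 ⇒ q = \frac{61}{36}.
General: x(n) = A·(7)^n + \frac{7 n}{6} + \frac{61}{36}.
Apply x(0) = -5: A + \frac{61}{36} = -5 ⇒ A = - \frac{241}{36}.
So x(n) = - \frac{241 \cdot 7^{n}}{36} + \frac{7 n}{6} + \frac{61}{36}.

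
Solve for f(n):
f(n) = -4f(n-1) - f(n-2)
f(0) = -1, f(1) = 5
Characteristic equation: x² + 4x + 1 = 0.
Discriminant Δ = (-4)² + 4·(-1) = 12.
Roots r₁,₂ = (-4 ± √12)/2, so r₁ = -2 + \sqrt{3}, r₂ = -2 - \sqrt{3}.
General solution: f(n) = A·r₁^n + B·r₂^n.
From the initial conditions, A + B = -1 and r₁A + r₂B = 5.
Since r₁ - r₂ = √12: A = (5 - (-1)r₂)/√12 = - \frac{1}{2} + \frac{\sqrt{3}}{2}, and B = -1 - A = - \frac{\sqrt{3}}{2} - \frac{1}{2}.
So f(n) = \left(- \frac{1}{2} + \frac{\sqrt{3}}{2}\right)\left(-2 + \sqrt{3}\right)^n + \left(- \frac{\sqrt{3}}{2} - \frac{1}{2}\right)\left(-2 - \sqrt{3}\right)^n.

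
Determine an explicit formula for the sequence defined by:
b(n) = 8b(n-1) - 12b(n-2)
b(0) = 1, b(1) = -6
Characteristic equation: x² - 8x + 12 = 0, which factors as (x - (6))(x - (2)) = 0.
Roots r₁ = 6, r₂ = 2 (distinct).
General solution: b(n) = A·(6)^n + B·(2)^n.
From b(0) = 1: A + B = 1.
From b(1) = -6: 6A + 2B = -6.
Solving: A = -2, B = 3.
So b(n) = 3 \cdot 2^{n} - 2 \cdot 6^{n}.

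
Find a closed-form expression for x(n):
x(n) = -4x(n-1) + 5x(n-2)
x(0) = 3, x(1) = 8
Characteristic equation: x² + 4x - 5 = 0, which factors as (x - (-5))(x - (1)) = 0.
Roots r₁ = -5, r₂ = 1 (distinct).
General solution: x(n) = A·(-5)^n + B·(1)^n.
From x(0) = 3: A + B = 3.
From x(1) = 8: -5A + B = 8.
Solving: A = - \frac{5}{6}, B = \frac{23}{6}.
So x(n) = \frac{23}{6} - \frac{5 \left(-5\right)^{n}}{6}.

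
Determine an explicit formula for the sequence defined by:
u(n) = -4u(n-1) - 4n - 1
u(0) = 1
First-order linear with linear forcing.
Homogeneous solution: u_h(n) = A·(-4)^n.
Try particular u_p(n) = pn + q. Substituting:
  pn + q = -4(p(n-1) + q) - 4n - 1.
Matching the n-coefficient: p = -4p - 4 ⇒ p = - \frac{4}{5}.
Matching constants: q = 4p - 4q - 1 ⇒ q = - \frac{21}{25}.
General: u(n) = A·(-4)^n - \frac{4 n}{5} - \frac{21}{25}.
Apply u(0) = 1: A - \frac{21}{25} = 1 ⇒ A = \frac{46}{25}.
So u(n) = \frac{46 \left(-4\right)^{n}}{25} - \frac{4 n}{5} - \frac{21}{25}.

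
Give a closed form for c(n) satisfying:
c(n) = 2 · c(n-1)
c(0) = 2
Pure geometric recurrence with ratio 2.
By induction c(n) = c(0) · (2)^n = 2 \cdot 2^{n}.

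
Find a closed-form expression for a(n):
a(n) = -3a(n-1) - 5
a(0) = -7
First-order linear non-homogeneous.
Homogeneous solution: a_h(n) = A·(-3)^n.
Try constant particular solution a_p = K: K = -3K - 5 ⇒ K = - \frac{5}{4}.
General: a(n) = A·(-3)^n - \frac{5}{4}.
Apply a(0) = -7: A - \frac{5}{4} = -7 ⇒ A = - \frac{23}{4}.
So a(n) = - \frac{23 \left(-3\right)^{n}}{4} - \frac{5}{4}.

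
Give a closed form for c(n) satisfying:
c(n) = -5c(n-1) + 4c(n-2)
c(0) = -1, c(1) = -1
Characteristic equation: x² + 5x - 4 = 0.
Discriminant Δ = (-5)² + 4·(4) = 41.
Roots r₁,₂ = (-5 ± √41)/2, so r₁ = - \frac{5}{2} + \frac{\sqrt{41}}{2}, r₂ = - \frac{\sqrt{41}}{2} - \frac{5}{2}.
General solution: c(n) = A·r₁^n + B·r₂^n.
From the initial conditions, A + B = -1 and r₁A + r₂B = -1.
Since r₁ - r₂ = √41: A = (-1 - (-1)r₂)/√41 = - \frac{7 \sqrt{41}}{82} - \frac{1}{2}, and B = -1 - A = - \frac{1}{2} + \frac{7 \sqrt{41}}{82}.
So c(n) = \left(- \frac{7 \sqrt{41}}{82} - \frac{1}{2}\right)\left(- \frac{5}{2} + \frac{\sqrt{41}}{2}\right)^n + \left(- \frac{1}{2} + \frac{7 \sqrt{41}}{82}\right)\left(- \frac{\sqrt{41}}{2} - \frac{5}{2}\right)^n.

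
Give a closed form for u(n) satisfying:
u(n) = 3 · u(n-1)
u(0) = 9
Pure geometric recurrence with ratio 3.
By induction u(n) = u(0) · (3)^n = 9 \cdot 3^{n}.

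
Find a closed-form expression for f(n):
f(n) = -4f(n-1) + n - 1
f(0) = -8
First-order linear with linear forcing.
Homogeneous solution: f_h(n) = A·(-4)^n.
Try particular f_p(n) = pn + q. Substituting:
  pn + q = -4(p(n-1) + q) + n - 1.
Matching the n-coefficient: p = -4p + 1 ⇒ p = \frac{1}{5}.
Matching constants: q = 4p - 4q - 1 ⇒ q = - \frac{1}{25}.
General: f(n) = A·(-4)^n + \frac{n}{5} - \frac{1}{25}.
Apply f(0) = -8: A - \frac{1}{25} = -8 ⇒ A = - \frac{199}{25}.
So f(n) = - \frac{199 \left(-4\right)^{n}}{25} + \frac{n}{5} - \frac{1}{25}.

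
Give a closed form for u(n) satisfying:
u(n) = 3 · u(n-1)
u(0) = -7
Pure geometric recurrence with ratio 3.
By induction u(n) = u(0) · (3)^n = - 7 \cdot 3^{n}.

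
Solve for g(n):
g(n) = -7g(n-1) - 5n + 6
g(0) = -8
First-order linear with linear forcing.
Homogeneous solution: g_h(n) = A·(-7)^n.
Try particular g_p(n) = pn + q. Substituting:
  pn + q = -7(p(n-1) + q) - 5n + 6.
Matching the n-coefficient: p = -7p - 5 ⇒ p = - \frac{5}{8}.
Matching constants: q = 7p - 7q + 6 ⇒ q = \frac{13}{64}.
General: g(n) = A·(-7)^n - \frac{5 n}{8} + \frac{13}{64}.
Apply g(0) = -8: A + \frac{13}{64} = -8 ⇒ A = - \frac{525}{64}.
So g(n) = - \frac{525 \left(-7\right)^{n}}{64} - \frac{5 n}{8} + \frac{13}{64}.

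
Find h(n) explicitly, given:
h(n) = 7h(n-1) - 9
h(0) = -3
First-order linear non-homogeneous.
Homogeneous solution: h_h(n) = A·(7)^n.
Try constant particular solution h_p = K: K = 7K - 9 ⇒ K = \frac{3}{2}.
General: h(n) = A·(7)^n + \frac{3}{2}.
Apply h(0) = -3: A + \frac{3}{2} = -3 ⇒ A = - \frac{9}{2}.
So h(n) = \frac{3}{2} - \frac{9 \cdot 7^{n}}{2}.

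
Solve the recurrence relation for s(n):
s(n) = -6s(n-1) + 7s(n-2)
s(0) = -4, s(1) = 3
Characteristic equation: x² + 6x - 7 = 0, which factors as (x - (1))(x - (-7)) = 0.
Roots r₁ = 1, r₂ = -7 (distinct).
General solution: s(n) = A·(1)^n + B·(-7)^n.
From s(0) = -4: A + B = -4.
From s(1) = 3: A - 7B = 3.
Solving: A = - \frac{25}{8}, B = - \frac{7}{8}.
So s(n) = - \frac{7 \left(-7\right)^{n}}{8} - \frac{25}{8}.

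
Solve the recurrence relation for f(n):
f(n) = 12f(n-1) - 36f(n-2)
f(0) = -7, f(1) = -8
Characteristic equation: x² - 12x + 36 = 0, which is (x - (6))².
Repeated root r = 6.
General solution: f(n) = (A + Bn)·(6)^n.
From f(0) = -7: A = -7.
From f(1) = -8: (A + B)·(6) = -8 ⇒ B = \frac{17}{3}.
So f(n) = \left(\frac{17 n}{3} - 7\right) \cdot (6)^n.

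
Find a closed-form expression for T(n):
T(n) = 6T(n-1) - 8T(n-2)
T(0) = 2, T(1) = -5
Characteristic equation: x² - 6x + 8 = 0, which factors as (x - (4))(x - (2)) = 0.
Roots r₁ = 4, r₂ = 2 (distinct).
General solution: T(n) = A·(4)^n + B·(2)^n.
From T(0) = 2: A + B = 2.
From T(1) = -5: 4A + 2B = -5.
Solving: A = - \frac{9}{2}, B = \frac{13}{2}.
So T(n) = \frac{13 \cdot 2^{n}}{2} - \frac{9 \cdot 4^{n}}{2}.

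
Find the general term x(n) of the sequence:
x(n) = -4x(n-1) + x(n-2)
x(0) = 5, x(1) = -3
Characteristic equation: x² + 4x - 1 = 0.
Discriminant Δ = (-4)² + 4·(1) = 20.
Roots r₁,₂ = (-4 ± √20)/2, so r₁ = -2 + \sqrt{5}, r₂ = - \sqrt{5} - 2.
General solution: x(n) = A·r₁^n + B·r₂^n.
From the initial conditions, A + B = 5 and r₁A + r₂B = -3.
Since r₁ - r₂ = √20: A = (-3 - (5)r₂)/√20 = \frac{7 \sqrt{5}}{10} + \frac{5}{2}, and B = 5 - A = \frac{5}{2} - \frac{7 \sqrt{5}}{10}.
So x(n) = \left(\frac{7 \sqrt{5}}{10} + \frac{5}{2}\right)\left(-2 + \sqrt{5}\right)^n + \left(\frac{5}{2} - \frac{7 \sqrt{5}}{10}\right)\left(- \sqrt{5} - 2\right)^n.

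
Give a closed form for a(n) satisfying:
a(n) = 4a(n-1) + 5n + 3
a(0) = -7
First-order linear with linear forcing.
Homogeneous solution: a_h(n) = A·(4)^n.
Try particular a_p(n) = pn + q. Substituting:
  pn + q = 4(p(n-1) + q) + 5n + 3.
Matching the n-coefficient: p = 4p + 5 ⇒ p = - \frac{5}{3}.
Matching constants: q = -4p + 4q + 3 ⇒ q = - \frac{29}{9}.
General: a(n) = A·(4)^n - \frac{5 n}{3} - \frac{29}{9}.
Apply a(0) = -7: A - \frac{29}{9} = -7 ⇒ A = - \frac{34}{9}.
So a(n) = - \frac{34 \cdot 4^{n}}{9} - \frac{5 n}{3} - \frac{29}{9}.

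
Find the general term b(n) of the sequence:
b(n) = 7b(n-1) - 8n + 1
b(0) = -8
First-order linear with linear forcing.
Homogeneous solution: b_h(n) = A·(7)^n.
Try particular b_p(n) = pn + q. Substituting:
  pn + q = 7(p(n-1) + q) - 8n + 1.
Matching the n-coefficient: p = 7p - 8 ⇒ p = \frac{4}{3}.
Matching constants: q = -7p + 7q + 1 ⇒ q = \frac{25}{18}.
General: b(n) = A·(7)^n + \frac{4 n}{3} + \frac{25}{18}.
Apply b(0) = -8: A + \frac{25}{18} = -8 ⇒ A = - \frac{169}{18}.
So b(n) = - \frac{169 \cdot 7^{n}}{18} + \frac{4 n}{3} + \frac{25}{18}.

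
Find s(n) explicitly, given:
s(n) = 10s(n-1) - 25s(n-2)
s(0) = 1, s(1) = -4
Characteristic equation: x² - 10x + 25 = 0, which is (x - (5))².
Repeated root r = 5.
General solution: s(n) = (A + Bn)·(5)^n.
From s(0) = 1: A = 1.
From s(1) = -4: (A + B)·(5) = -4 ⇒ B = - \frac{9}{5}.
So s(n) = \left(1 - \frac{9 n}{5}\right) \cdot (5)^n.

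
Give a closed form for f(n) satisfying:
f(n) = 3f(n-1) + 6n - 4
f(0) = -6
First-order linear with linear forcing.
Homogeneous solution: f_h(n) = A·(3)^n.
Try particular f_p(n) = pn + q. Substituting:
  pn + q = 3(p(n-1) + q) + 6n - 4.
Matching the n-coefficient: p = 3p + 6 ⇒ p = -3.
Matching constants: q = -3p + 3q - 4 ⇒ q = - \frac{5}{2}.
General: f(n) = A·(3)^n - 3 n - \frac{5}{2}.
Apply f(0) = -6: A - \frac{5}{2} = -6 ⇒ A = - \frac{7}{2}.
So f(n) = - \frac{7 \cdot 3^{n}}{2} - 3 n - \frac{5}{2}.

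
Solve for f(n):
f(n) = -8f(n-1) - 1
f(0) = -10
First-order linear non-homogeneous.
Homogeneous solution: f_h(n) = A·(-8)^n.
Try constant particular solution f_p = K: K = -8K - 1 ⇒ K = - \frac{1}{9}.
General: f(n) = A·(-8)^n - \frac{1}{9}.
Apply f(0) = -10: A - \frac{1}{9} = -10 ⇒ A = - \frac{89}{9}.
So f(n) = - \frac{89 \left(-8\right)^{n}}{9} - \frac{1}{9}.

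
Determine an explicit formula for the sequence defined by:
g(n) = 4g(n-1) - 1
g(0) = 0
First-order linear non-homogeneous.
Homogeneous solution: g_h(n) = A·(4)^n.
Try constant particular solution g_p = K: K = 4K - 1 ⇒ K = \frac{1}{3}.
General: g(n) = A·(4)^n + \frac{1}{3}.
Apply g(0) = 0: A + \frac{1}{3} = 0 ⇒ A = - \frac{1}{3}.
So g(n) = \frac{1}{3} - \frac{4^{n}}{3}.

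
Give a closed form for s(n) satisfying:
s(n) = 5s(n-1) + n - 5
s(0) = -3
First-order linear with linear forcing.
Homogeneous solution: s_h(n) = A·(5)^n.
Try particular s_p(n) = pn + q. Substituting:
  pn + q = 5(p(n-1) + q) + n - 5.
Matching the n-coefficient: p = 5p + 1 ⇒ p = - \frac{1}{4}.
Matching constants: q = -5p + 5q - 5 ⇒ q = \frac{15}{16}.
General: s(n) = A·(5)^n - \frac{n}{4} + \frac{15}{16}.
Apply s(0) = -3: A + \frac{15}{16} = -3 ⇒ A = - \frac{63}{16}.
So s(n) = - \frac{63 \cdot 5^{n}}{16} - \frac{n}{4} + \frac{15}{16}.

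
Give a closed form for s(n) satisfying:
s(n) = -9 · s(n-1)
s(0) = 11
Pure geometric recurrence with ratio -9.
By induction s(n) = s(0) · (-9)^n = 11 \left(-9\right)^{n}.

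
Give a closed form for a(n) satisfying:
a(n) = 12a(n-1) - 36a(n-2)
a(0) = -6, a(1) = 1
Characteristic equation: x² - 12x + 36 = 0, which is (x - (6))².
Repeated root r = 6.
General solution: a(n) = (A + Bn)·(6)^n.
From a(0) = -6: A = -6.
From a(1) = 1: (A + B)·(6) = 1 ⇒ B = \frac{37}{6}.
So a(n) = \left(\frac{37 n}{6} - 6\right) \cdot (6)^n.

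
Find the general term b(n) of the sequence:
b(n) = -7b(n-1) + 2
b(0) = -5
First-order linear non-homogeneous.
Homogeneous solution: b_h(n) = A·(-7)^n.
Try constant particular solution b_p = K: K = -7K + 2 ⇒ K = \frac{1}{4}.
General: b(n) = A·(-7)^n + \frac{1}{4}.
Apply b(0) = -5: A + \frac{1}{4} = -5 ⇒ A = - \frac{21}{4}.
So b(n) = \frac{1}{4} - \frac{21 \left(-7\right)^{n}}{4}.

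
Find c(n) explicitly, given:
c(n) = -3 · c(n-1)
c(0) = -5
Pure geometric recurrence with ratio -3.
By induction c(n) = c(0) · (-3)^n = - 5 \left(-3\right)^{n}.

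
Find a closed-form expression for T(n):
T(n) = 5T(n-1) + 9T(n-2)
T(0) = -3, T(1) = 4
Characteristic equation: x² - 5x - 9 = 0.
Discriminant Δ = (5)² + 4·(9) = 61.
Roots r₁,₂ = (5 ± √61)/2, so r₁ = \frac{5}{2} + \frac{\sqrt{61}}{2}, r₂ = \frac{5}{2} - \frac{\sqrt{61}}{2}.
General solution: T(n) = A·r₁^n + B·r₂^n.
From the initial conditions, A + B = -3 and r₁A + r₂B = 4.
Since r₁ - r₂ = √61: A = (4 - (-3)r₂)/√61 = - \frac{3}{2} + \frac{23 \sqrt{61}}{122}, and B = -3 - A = - \frac{3}{2} - \frac{23 \sqrt{61}}{122}.
So T(n) = \left(- \frac{3}{2} + \frac{23 \sqrt{61}}{122}\right)\left(\frac{5}{2} + \frac{\sqrt{61}}{2}\right)^n + \left(- \frac{3}{2} - \frac{23 \sqrt{61}}{122}\right)\left(\frac{5}{2} - \frac{\sqrt{61}}{2}\right)^n.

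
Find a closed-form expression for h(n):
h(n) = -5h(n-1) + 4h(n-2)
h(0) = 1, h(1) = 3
Characteristic equation: x² + 5x - 4 = 0.
Discriminant Δ = (-5)² + 4·(4) = 41.
Roots r₁,₂ = (-5 ± √41)/2, so r₁ = - \frac{5}{2} + \frac{\sqrt{41}}{2}, r₂ = - \frac{\sqrt{41}}{2} - \frac{5}{2}.
General solution: h(n) = A·r₁^n + B·r₂^n.
From the initial conditions, A + B = 1 and r₁A + r₂B = 3.
Since r₁ - r₂ = √41: A = (3 - (1)r₂)/√41 = \frac{1}{2} + \frac{11 \sqrt{41}}{82}, and B = 1 - A = \frac{1}{2} - \frac{11 \sqrt{41}}{82}.
So h(n) = \left(\frac{1}{2} + \frac{11 \sqrt{41}}{82}\right)\left(- \frac{5}{2} + \frac{\sqrt{41}}{2}\right)^n + \left(\frac{1}{2} - \frac{11 \sqrt{41}}{82}\right)\left(- \frac{\sqrt{41}}{2} - \frac{5}{2}\right)^n.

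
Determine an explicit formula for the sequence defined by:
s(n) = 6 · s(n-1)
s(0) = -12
Pure geometric recurrence with ratio 6.
By induction s(n) = s(0) · (6)^n = - 12 \cdot 6^{n}.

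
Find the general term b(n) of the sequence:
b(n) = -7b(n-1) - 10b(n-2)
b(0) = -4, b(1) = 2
Characteristic equation: x² + 7x + 10 = 0, which factors as (x - (-5))(x - (-2)) = 0.
Roots r₁ = -5, r₂ = -2 (distinct).
General solution: b(n) = A·(-5)^n + B·(-2)^n.
From b(0) = -4: A + B = -4.
From b(1) = 2: -5A - 2B = 2.
Solving: A = 2, B = -6.
So b(n) = - 6 \left(-2\right)^{n} + 2 \left(-5\right)^{n}.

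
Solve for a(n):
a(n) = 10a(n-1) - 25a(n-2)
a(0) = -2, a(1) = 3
Characteristic equation: x² - 10x + 25 = 0, which is (x - (5))².
Repeated root r = 5.
General solution: a(n) = (A + Bn)·(5)^n.
From a(0) = -2: A = -2.
From a(1) = 3: (A + B)·(5) = 3 ⇒ B = \frac{13}{5}.
So a(n) = \left(\frac{13 n}{5} - 2\right) \cdot (5)^n.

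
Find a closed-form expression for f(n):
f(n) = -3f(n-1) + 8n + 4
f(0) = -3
First-order linear with linear forcing.
Homogeneous solution: f_h(n) = A·(-3)^n.
Try particular f_p(n) = pn + q. Substituting:
  pn + q = -3(p(n-1) + q) + 8n + 4.
Matching the n-coefficient: p = -3p + 8 ⇒ p = 2.
Matching constants: q = 3p - 3q + 4 ⇒ q = \frac{5}{2}.
General: f(n) = A·(-3)^n + 2 n + \frac{5}{2}.
Apply f(0) = -3: A + \frac{5}{2} = -3 ⇒ A = - \frac{11}{2}.
So f(n) = - \frac{11 \left(-3\right)^{n}}{2} + 2 n + \frac{5}{2}.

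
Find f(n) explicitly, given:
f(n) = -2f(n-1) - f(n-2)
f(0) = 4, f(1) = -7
Characteristic equation: x² + 2x + 1 = 0, which is (x - (-1))².
Repeated root r = -1.
General solution: f(n) = (A + Bn)·(-1)^n.
From f(0) = 4: A = 4.
From f(1) = -7: (A + B)·(-1) = -7 ⇒ B = 3.
So f(n) = \left(3 n + 4\right) \cdot (-1)^n.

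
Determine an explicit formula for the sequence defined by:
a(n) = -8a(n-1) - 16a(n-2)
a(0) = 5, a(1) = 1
Characteristic equation: x² + 8x + 16 = 0, which is (x - (-4))².
Repeated root r = -4.
General solution: a(n) = (A + Bn)·(-4)^n.
From a(0) = 5: A = 5.
From a(1) = 1: (A + B)·(-4) = 1 ⇒ B = - \frac{21}{4}.
So a(n) = \left(5 - \frac{21 n}{4}\right) \cdot (-4)^n.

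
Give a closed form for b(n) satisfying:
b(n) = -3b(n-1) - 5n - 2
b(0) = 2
First-order linear with linear forcing.
Homogeneous solution: b_h(n) = A·(-3)^n.
Try particular b_p(n) = pn + q. Substituting:
  pn + q = -3(p(n-1) + q) - 5n - 2.
Matching the n-coefficient: p = -3p - 5 ⇒ p = - \frac{5}{4}.
Matching constants: q = 3p - 3q - 2 ⇒ q = - \frac{23}{16}.
General: b(n) = A·(-3)^n - \frac{5 n}{4} - \frac{23}{16}.
Apply b(0) = 2: A - \frac{23}{16} = 2 ⇒ A = \frac{55}{16}.
So b(n) = \frac{55 \left(-3\right)^{n}}{16} - \frac{5 n}{4} - \frac{23}{16}.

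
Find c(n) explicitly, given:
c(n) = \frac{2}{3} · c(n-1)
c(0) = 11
Pure geometric recurrence with ratio \frac{2}{3}.
By induction c(n) = c(0) · (\frac{2}{3})^n = 11 \left(\frac{2}{3}\right)^{n}.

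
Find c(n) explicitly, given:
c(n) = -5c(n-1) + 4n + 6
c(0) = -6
First-order linear with linear forcing.
Homogeneous solution: c_h(n) = A·(-5)^n.
Try particular c_p(n) = pn + q. Substituting:
  pn + q = -5(p(n-1) + q) + 4n + 6.
Matching the n-coefficient: p = -5p + 4 ⇒ p = \frac{2}{3}.
Matching constants: q = 5p - 5q + 6 ⇒ q = \frac{14}{9}.
General: c(n) = A·(-5)^n + \frac{2 n}{3} + \frac{14}{9}.
Apply c(0) = -6: A + \frac{14}{9} = -6 ⇒ A = - \frac{68}{9}.
So c(n) = - \frac{68 \left(-5\right)^{n}}{9} + \frac{2 n}{3} + \frac{14}{9}.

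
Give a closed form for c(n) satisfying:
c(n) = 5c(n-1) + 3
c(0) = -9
First-order linear non-homogeneous.
Homogeneous solution: c_h(n) = A·(5)^n.
Try constant particular solution c_p = K: K = 5K + 3 ⇒ K = - \frac{3}{4}.
General: c(n) = A·(5)^n - \frac{3}{4}.
Apply c(0) = -9: A - \frac{3}{4} = -9 ⇒ A = - \frac{33}{4}.
So c(n) = - \frac{33 \cdot 5^{n}}{4} - \frac{3}{4}.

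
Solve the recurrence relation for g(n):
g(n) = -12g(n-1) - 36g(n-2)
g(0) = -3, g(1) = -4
Characteristic equation: x² + 12x + 36 = 0, which is (x - (-6))².
Repeated root r = -6.
General solution: g(n) = (A + Bn)·(-6)^n.
From g(0) = -3: A = -3.
From g(1) = -4: (A + B)·(-6) = -4 ⇒ B = \frac{11}{3}.
So g(n) = \left(\frac{11 n}{3} - 3\right) \cdot (-6)^n.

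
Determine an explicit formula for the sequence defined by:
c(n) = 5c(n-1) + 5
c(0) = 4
First-order linear non-homogeneous.
Homogeneous solution: c_h(n) = A·(5)^n.
Try constant particular solution c_p = K: K = 5K + 5 ⇒ K = - \frac{5}{4}.
General: c(n) = A·(5)^n - \frac{5}{4}.
Apply c(0) = 4: A - \frac{5}{4} = 4 ⇒ A = \frac{21}{4}.
So c(n) = \frac{21 \cdot 5^{n}}{4} - \frac{5}{4}.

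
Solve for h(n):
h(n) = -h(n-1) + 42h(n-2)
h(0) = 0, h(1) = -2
Characteristic equation: x² + x - 42 = 0, which factors as (x - (6))(x - (-7)) = 0.
Roots r₁ = 6, r₂ = -7 (distinct).
General solution: h(n) = A·(6)^n + B·(-7)^n.
From h(0) = 0: A + B = 0.
From h(1) = -2: 6A - 7B = -2.
Solving: A = - \frac{2}{13}, B = \frac{2}{13}.
So h(n) = \frac{2 \left(-7\right)^{n}}{13} - \frac{2 \cdot 6^{n}}{13}.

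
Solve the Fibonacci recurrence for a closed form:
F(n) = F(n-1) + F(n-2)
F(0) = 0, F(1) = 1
This is the Fibonacci sequence.
Characteristic equation: x² - x - 1 = 0; roots r₁ = \frac{1}{2} + \frac{\sqrt{5}}{2}, r₂ = \frac{1}{2} - \frac{\sqrt{5}}{2}.
General: F(n) = A·r₁^n + B·r₂^n. Solving with F(0)=0, F(1)=1 gives A = \frac{\sqrt{5}}{5}, B = - \frac{\sqrt{5}}{5}.
So F(n) = \frac{2^{- n} \sqrt{5} \left(- \left(1 - \sqrt{5}\right)^{n} + \left(1 + \sqrt{5}\right)^{n}\right)}{5}.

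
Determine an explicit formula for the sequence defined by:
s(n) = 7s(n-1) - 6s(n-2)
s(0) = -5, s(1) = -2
Characteristic equation: x² - 7x + 6 = 0, which factors as (x - (1))(x - (6)) = 0.
Roots r₁ = 1, r₂ = 6 (distinct).
General solution: s(n) = A·(1)^n + B·(6)^n.
From s(0) = -5: A + B = -5.
From s(1) = -2: A + 6B = -2.
Solving: A = - \frac{28}{5}, B = \frac{3}{5}.
So s(n) = \frac{3 \cdot 6^{n}}{5} - \frac{28}{5}.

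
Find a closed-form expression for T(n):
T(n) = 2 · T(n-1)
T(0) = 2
Pure geometric recurrence with ratio 2.
By induction T(n) = T(0) · (2)^n = 2 \cdot 2^{n}.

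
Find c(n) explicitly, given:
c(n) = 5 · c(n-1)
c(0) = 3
Pure geometric recurrence with ratio 5.
By induction c(n) = c(0) · (5)^n = 3 \cdot 5^{n}.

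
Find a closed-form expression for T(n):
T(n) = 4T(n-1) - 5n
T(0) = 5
First-order linear with linear forcing.
Homogeneous solution: T_h(n) = A·(4)^n.
Try particular T_p(n) = pn + q. Substituting:
  pn + q = 4(p(n-1) + q) - 5n.
Matching the n-coefficient: p = 4p - 5 ⇒ p = \frac{5}{3}.
Matching constants: q = -4p + 4q ⇒ q = \frac{20}{9}.
General: T(n) = A·(4)^n + \frac{5 n}{3} + \frac{20}{9}.
Apply T(0) = 5: A + \frac{20}{9} = 5 ⇒ A = \frac{25}{9}.
So T(n) = \frac{25 \cdot 4^{n}}{9} + \frac{5 n}{3} + \frac{20}{9}.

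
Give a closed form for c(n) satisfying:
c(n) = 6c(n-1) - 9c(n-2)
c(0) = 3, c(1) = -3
Characteristic equation: x² - 6x + 9 = 0, which is (x - (3))².
Repeated root r = 3.
General solution: c(n) = (A + Bn)·(3)^n.
From c(0) = 3: A = 3.
From c(1) = -3: (A + B)·(3) = -3 ⇒ B = -4.
So c(n) = \left(3 - 4 n\right) \cdot (3)^n.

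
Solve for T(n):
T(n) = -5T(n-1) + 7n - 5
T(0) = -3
First-order linear with linear forcing.
Homogeneous solution: T_h(n) = A·(-5)^n.
Try particular T_p(n) = pn + q. Substituting:
  pn + q = -5(p(n-1) + q) + 7n - 5.
Matching the n-coefficient: p = -5p + 7 ⇒ p = \frac{7}{6}.
Matching constants: q = 5p - 5q - 5 ⇒ q = \frac{5}{36}.
General: T(n) = A·(-5)^n + \frac{7 n}{6} + \frac{5}{36}.
Apply T(0) = -3: A + \frac{5}{36} = -3 ⇒ A = - \frac{113}{36}.
So T(n) = - \frac{113 \left(-5\right)^{n}}{36} + \frac{7 n}{6} + \frac{5}{36}.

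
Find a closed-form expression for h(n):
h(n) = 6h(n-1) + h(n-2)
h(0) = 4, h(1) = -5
Characteristic equation: x² - 6x - 1 = 0.
Discriminant Δ = (6)² + 4·(1) = 40.
Roots r₁,₂ = (6 ± √40)/2, so r₁ = 3 + \sqrt{10}, r₂ = 3 - \sqrt{10}.
General solution: h(n) = A·r₁^n + B·r₂^n.
From the initial conditions, A + B = 4 and r₁A + r₂B = -5.
Since r₁ - r₂ = √40: A = (-5 - (4)r₂)/√40 = 2 - \frac{17 \sqrt{10}}{20}, and B = 4 - A = 2 + \frac{17 \sqrt{10}}{20}.
So h(n) = \left(2 - \frac{17 \sqrt{10}}{20}\right)\left(3 + \sqrt{10}\right)^n + \left(2 + \frac{17 \sqrt{10}}{20}\right)\left(3 - \sqrt{10}\right)^n.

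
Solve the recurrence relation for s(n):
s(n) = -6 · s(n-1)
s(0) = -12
Pure geometric recurrence with ratio -6.
By induction s(n) = s(0) · (-6)^n = - 12 \left(-6\right)^{n}.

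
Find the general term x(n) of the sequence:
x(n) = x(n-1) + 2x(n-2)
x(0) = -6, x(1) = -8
Characteristic equation: x² - x - 2 = 0, which factors as (x - (2))(x - (-1)) = 0.
Roots r₁ = 2, r₂ = -1 (distinct).
General solution: x(n) = A·(2)^n + B·(-1)^n.
From x(0) = -6: A + B = -6.
From x(1) = -8: 2A - B = -8.
Solving: A = - \frac{14}{3}, B = - \frac{4}{3}.
So x(n) = - \frac{4 \left(-1\right)^{n}}{3} - \frac{14 \cdot 2^{n}}{3}.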